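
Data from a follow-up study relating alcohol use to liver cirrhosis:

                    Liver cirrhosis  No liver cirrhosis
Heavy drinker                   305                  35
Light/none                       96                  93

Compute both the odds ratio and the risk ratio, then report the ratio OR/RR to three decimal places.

Cells: a = 305, b = 35, c = 96, d = 93.
OR = (305·93)/(35·96) = 28365/3360 = 8.44196
Risk in exposed = 305/340 = 0.89706; risk in unexposed = 96/189 = 0.50794; RR = 1.76608
OR/RR = 8.44196 / 1.76608 = 4.78005
The outcome is not rare, so the OR lies further from 1 than the RR.

4.780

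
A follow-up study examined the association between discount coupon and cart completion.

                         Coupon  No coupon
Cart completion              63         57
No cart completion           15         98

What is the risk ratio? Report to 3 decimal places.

Reading the table with exposure as columns: a = 63 (Coupon, case), b = 15 (Coupon, non-case), c = 57 (No coupon, case), d = 98.
Risk in exposed = 63/78 = 0.80769; risk in unexposed = 57/155 = 0.36774.
RR = 0.80769 / 0.36774 = 2.19636
The risk among the exposed is 2.20 times that among the unexposed.

2.196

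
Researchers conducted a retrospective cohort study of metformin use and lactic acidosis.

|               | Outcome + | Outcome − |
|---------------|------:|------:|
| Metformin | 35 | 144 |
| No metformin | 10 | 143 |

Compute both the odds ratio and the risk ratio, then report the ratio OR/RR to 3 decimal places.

Cells: a = 35, b = 144, c = 10, d = 143.
OR = (35·143)/(144·10) = 5005/1440 = 3.47569
Risk in exposed = 35/179 = 0.19553; risk in unexposed = 10/153 = 0.06536; RR = 2.99162
OR/RR = 3.47569 / 2.99162 = 1.16181
The outcome is not rare, so the OR lies further from 1 than the RR.

1.162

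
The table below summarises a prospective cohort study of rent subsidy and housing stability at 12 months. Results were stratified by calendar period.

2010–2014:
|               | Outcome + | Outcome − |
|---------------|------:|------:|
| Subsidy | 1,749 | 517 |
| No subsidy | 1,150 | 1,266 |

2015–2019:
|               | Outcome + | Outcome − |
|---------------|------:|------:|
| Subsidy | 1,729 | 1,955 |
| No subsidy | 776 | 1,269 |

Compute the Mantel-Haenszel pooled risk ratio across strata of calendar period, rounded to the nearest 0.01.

RR_MH = Σ(aᵢ·n₀ᵢ/nᵢ) / Σ(cᵢ·n₁ᵢ/nᵢ), with n₁ᵢ = aᵢ+bᵢ (exposed), n₀ᵢ = cᵢ+dᵢ (unexposed), nᵢ = n₁ᵢ+n₀ᵢ.
Stratum 1 (2010–2014): n₁ = 2266, n₀ = 2416, n = 4682; a·n₀/n = 1749·2416/4682 = 902.5169; c·n₁/n = 1150·2266/4682 = 556.5784
Stratum 2 (2015–2019): n₁ = 3684, n₀ = 2045, n = 5729; a·n₀/n = 1729·2045/5729 = 617.1766; c·n₁/n = 776·3684/5729 = 499.0023
RR_MH = (902.5169 + 617.1766) / (556.5784 + 499.0023) = 1519.6935 / 1055.5807 = 1.43968

1.44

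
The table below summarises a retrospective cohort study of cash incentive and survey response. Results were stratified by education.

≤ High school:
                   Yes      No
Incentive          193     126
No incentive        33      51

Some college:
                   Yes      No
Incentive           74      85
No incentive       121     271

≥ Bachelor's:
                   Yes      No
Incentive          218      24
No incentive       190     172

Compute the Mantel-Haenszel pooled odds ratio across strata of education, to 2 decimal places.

OR_MH = Σ(aᵢdᵢ/nᵢ) / Σ(bᵢcᵢ/nᵢ), where nᵢ is the stratum total.
Stratum 1 (≤ High school): n = 403; a·d/n = 193·51/403 = 24.4243; b·c/n = 126·33/403 = 10.3176
Stratum 2 (Some college): n = 551; a·d/n = 74·271/551 = 36.3956; b·c/n = 85·121/551 = 18.6661
Stratum 3 (≥ Bachelor's): n = 604; a·d/n = 218·172/604 = 62.0795; b·c/n = 24·190/604 = 7.5497
OR_MH = (24.4243 + 36.3956 + 62.0795) / (10.3176 + 18.6661 + 7.5497) = 122.8994 / 36.5333 = 3.36403

3.36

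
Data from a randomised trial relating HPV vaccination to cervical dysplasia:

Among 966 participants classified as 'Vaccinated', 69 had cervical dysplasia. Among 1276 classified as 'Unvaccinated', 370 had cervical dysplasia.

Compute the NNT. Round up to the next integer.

5

Risk in treated group = 69/966 = 0.07143; risk in control = 370/1276 = 0.28997.
Absolute risk reduction = 0.28997 − 0.07143 = 0.21854
NNT = 1 / ARR = 1 / 0.21854 = 4.576 → round up → 5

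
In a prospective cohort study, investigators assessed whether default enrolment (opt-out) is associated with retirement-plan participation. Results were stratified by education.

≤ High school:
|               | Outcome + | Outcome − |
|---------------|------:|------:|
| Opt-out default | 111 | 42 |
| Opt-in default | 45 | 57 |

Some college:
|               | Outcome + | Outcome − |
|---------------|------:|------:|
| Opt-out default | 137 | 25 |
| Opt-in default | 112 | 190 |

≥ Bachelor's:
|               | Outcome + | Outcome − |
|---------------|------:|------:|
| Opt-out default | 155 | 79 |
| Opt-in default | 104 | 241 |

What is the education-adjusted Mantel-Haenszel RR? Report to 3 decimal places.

RR_MH = Σ(aᵢ·n₀ᵢ/nᵢ) / Σ(cᵢ·n₁ᵢ/nᵢ), with n₁ᵢ = aᵢ+bᵢ (exposed), n₀ᵢ = cᵢ+dᵢ (unexposed), nᵢ = n₁ᵢ+n₀ᵢ.
Stratum 1 (≤ High school): n₁ = 153, n₀ = 102, n = 255; a·n₀/n = 111·102/255 = 44.4000; c·n₁/n = 45·153/255 = 27.0000
Stratum 2 (Some college): n₁ = 162, n₀ = 302, n = 464; a·n₀/n = 137·302/464 = 89.1681; c·n₁/n = 112·162/464 = 39.1034
Stratum 3 (≥ Bachelor's): n₁ = 234, n₀ = 345, n = 579; a·n₀/n = 155·345/579 = 92.3575; c·n₁/n = 104·234/579 = 42.0311
RR_MH = (44.4000 + 89.1681 + 92.3575) / (27.0000 + 39.1034 + 42.0311) = 225.9256 / 108.1345 = 2.08930

2.089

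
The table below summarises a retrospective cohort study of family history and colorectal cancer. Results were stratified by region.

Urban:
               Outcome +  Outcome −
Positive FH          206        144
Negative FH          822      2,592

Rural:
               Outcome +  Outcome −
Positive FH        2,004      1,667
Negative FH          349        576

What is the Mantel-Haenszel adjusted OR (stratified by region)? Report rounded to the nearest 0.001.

OR_MH = Σ(aᵢdᵢ/nᵢ) / Σ(bᵢcᵢ/nᵢ), where nᵢ is the stratum total.
Stratum 1 (Urban): n = 3764; a·d/n = 206·2592/3764 = 141.8576; b·c/n = 144·822/3764 = 31.4474
Stratum 2 (Rural): n = 4596; a·d/n = 2004·576/4596 = 251.1540; b·c/n = 1667·349/4596 = 126.5846
OR_MH = (141.8576 + 251.1540) / (31.4474 + 126.5846) = 393.0116 / 158.0320 = 2.48691

2.487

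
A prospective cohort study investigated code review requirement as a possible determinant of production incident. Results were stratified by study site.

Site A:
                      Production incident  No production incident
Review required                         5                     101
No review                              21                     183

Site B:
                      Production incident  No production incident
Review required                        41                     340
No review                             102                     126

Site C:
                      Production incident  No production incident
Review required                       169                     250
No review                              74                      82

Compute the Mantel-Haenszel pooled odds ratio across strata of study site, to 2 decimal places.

0.37

OR_MH = Σ(aᵢdᵢ/nᵢ) / Σ(bᵢcᵢ/nᵢ), where nᵢ is the stratum total.
Stratum 1 (Site A): n = 310; a·d/n = 5·183/310 = 2.9516; b·c/n = 101·21/310 = 6.8419
Stratum 2 (Site B): n = 609; a·d/n = 41·126/609 = 8.4828; b·c/n = 340·102/609 = 56.9458
Stratum 3 (Site C): n = 575; a·d/n = 169·82/575 = 24.1009; b·c/n = 250·74/575 = 32.1739
OR_MH = (2.9516 + 8.4828 + 24.1009) / (6.8419 + 56.9458 + 32.1739) = 35.5352 / 95.9617 = 0.37031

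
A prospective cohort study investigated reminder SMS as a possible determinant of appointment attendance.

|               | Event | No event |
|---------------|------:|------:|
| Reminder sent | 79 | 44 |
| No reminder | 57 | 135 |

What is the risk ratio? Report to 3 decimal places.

2.163

Cells: a = 79, b = 44, c = 57, d = 135.
Risk in exposed = 79/123 = 0.64228; risk in unexposed = 57/192 = 0.29688.
RR = 0.64228 / 0.29688 = 2.16346
The risk among the exposed is 2.16 times that among the unexposed.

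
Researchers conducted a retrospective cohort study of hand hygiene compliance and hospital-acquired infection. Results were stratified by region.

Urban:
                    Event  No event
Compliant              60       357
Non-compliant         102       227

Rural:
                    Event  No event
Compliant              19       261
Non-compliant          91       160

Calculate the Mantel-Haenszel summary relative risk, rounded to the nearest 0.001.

RR_MH = Σ(aᵢ·n₀ᵢ/nᵢ) / Σ(cᵢ·n₁ᵢ/nᵢ), with n₁ᵢ = aᵢ+bᵢ (exposed), n₀ᵢ = cᵢ+dᵢ (unexposed), nᵢ = n₁ᵢ+n₀ᵢ.
Stratum 1 (Urban): n₁ = 417, n₀ = 329, n = 746; a·n₀/n = 60·329/746 = 26.4611; c·n₁/n = 102·417/746 = 57.0161
Stratum 2 (Rural): n₁ = 280, n₀ = 251, n = 531; a·n₀/n = 19·251/531 = 8.9812; c·n₁/n = 91·280/531 = 47.9849
RR_MH = (26.4611 + 8.9812) / (57.0161 + 47.9849) = 35.4423 / 105.0010 = 0.33754

0.338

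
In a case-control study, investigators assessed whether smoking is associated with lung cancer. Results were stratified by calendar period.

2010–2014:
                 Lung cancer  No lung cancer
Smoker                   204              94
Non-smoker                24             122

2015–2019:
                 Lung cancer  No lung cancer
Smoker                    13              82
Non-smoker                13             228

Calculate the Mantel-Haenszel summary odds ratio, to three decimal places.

OR_MH = Σ(aᵢdᵢ/nᵢ) / Σ(bᵢcᵢ/nᵢ), where nᵢ is the stratum total.
Stratum 1 (2010–2014): n = 444; a·d/n = 204·122/444 = 56.0541; b·c/n = 94·24/444 = 5.0811
Stratum 2 (2015–2019): n = 336; a·d/n = 13·228/336 = 8.8214; b·c/n = 82·13/336 = 3.1726
OR_MH = (56.0541 + 8.8214) / (5.0811 + 3.1726) = 64.8755 / 8.2537 = 7.86017

7.860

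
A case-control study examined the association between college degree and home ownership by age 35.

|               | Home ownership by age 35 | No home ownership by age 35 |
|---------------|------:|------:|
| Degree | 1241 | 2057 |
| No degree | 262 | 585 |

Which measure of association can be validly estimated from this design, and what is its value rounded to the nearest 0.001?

Cells: a = 1241, b = 2057, c = 262, d = 585.
This is a case-control study: participants were sampled on outcome status, so risks in the source population cannot be estimated directly — relative risk is not valid here. The odds ratio is the appropriate measure.
OR = (a·d)/(b·c) = (1241 × 585) / (2057 × 262) = 725985 / 538934 = 1.34708

1.347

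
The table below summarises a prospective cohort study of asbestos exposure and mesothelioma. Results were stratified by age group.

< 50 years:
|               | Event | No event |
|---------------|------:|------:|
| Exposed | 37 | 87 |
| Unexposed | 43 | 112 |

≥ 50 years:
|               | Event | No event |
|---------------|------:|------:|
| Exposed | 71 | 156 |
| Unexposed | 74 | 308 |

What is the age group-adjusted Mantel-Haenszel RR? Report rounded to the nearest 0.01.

RR_MH = Σ(aᵢ·n₀ᵢ/nᵢ) / Σ(cᵢ·n₁ᵢ/nᵢ), with n₁ᵢ = aᵢ+bᵢ (exposed), n₀ᵢ = cᵢ+dᵢ (unexposed), nᵢ = n₁ᵢ+n₀ᵢ.
Stratum 1 (< 50 years): n₁ = 124, n₀ = 155, n = 279; a·n₀/n = 37·155/279 = 20.5556; c·n₁/n = 43·124/279 = 19.1111
Stratum 2 (≥ 50 years): n₁ = 227, n₀ = 382, n = 609; a·n₀/n = 71·382/609 = 44.5353; c·n₁/n = 74·227/609 = 27.5829
RR_MH = (20.5556 + 44.5353) / (19.1111 + 27.5829) = 65.0909 / 46.6940 = 1.39399

1.39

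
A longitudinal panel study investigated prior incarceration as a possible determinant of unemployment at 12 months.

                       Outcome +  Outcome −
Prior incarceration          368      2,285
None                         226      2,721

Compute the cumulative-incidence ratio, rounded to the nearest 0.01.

Cells: a = 368, b = 2285, c = 226, d = 2721.
Risk in exposed = 368/2653 = 0.13871; risk in unexposed = 226/2947 = 0.07669.
RR = 0.13871 / 0.07669 = 1.80877
The risk among the exposed is 1.81 times that among the unexposed.

1.81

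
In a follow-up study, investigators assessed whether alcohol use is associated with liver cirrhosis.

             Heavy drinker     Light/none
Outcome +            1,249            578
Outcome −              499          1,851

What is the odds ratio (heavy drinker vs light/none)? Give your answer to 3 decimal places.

Reading the table with exposure as columns: a = 1249 (Heavy drinker, case), b = 499 (Heavy drinker, non-case), c = 578 (Light/none, case), d = 1851.
OR = (a·d)/(b·c) = (1249 × 1851) / (499 × 578) = 2311899 / 288422 = 8.01568
The odds of liver cirrhosis are about 8.02 times as high in the heavy drinker group.

8.016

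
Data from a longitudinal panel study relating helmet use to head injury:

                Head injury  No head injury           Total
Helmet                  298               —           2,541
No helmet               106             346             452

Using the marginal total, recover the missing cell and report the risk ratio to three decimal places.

The missing cell is in the exposed row: 2541 − 298 = 2243.
So a = 298, b = 2243, c = 106, d = 346.
RR = [a/(a+b)] / [c/(c+d)] = (298/2541) / (106/452) = 0.11728/0.23451 = 0.50009

0.500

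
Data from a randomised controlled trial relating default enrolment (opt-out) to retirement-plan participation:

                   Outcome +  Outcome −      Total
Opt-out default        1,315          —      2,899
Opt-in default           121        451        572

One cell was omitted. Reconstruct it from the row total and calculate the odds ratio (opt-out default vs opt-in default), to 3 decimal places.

The missing cell is in the exposed row: 2899 − 1315 = 1584.
So a = 1315, b = 1584, c = 121, d = 451.
OR = (a·d)/(b·c) = (1315 × 451) / (1584 × 121) = 593065 / 191664 = 3.09430

3.094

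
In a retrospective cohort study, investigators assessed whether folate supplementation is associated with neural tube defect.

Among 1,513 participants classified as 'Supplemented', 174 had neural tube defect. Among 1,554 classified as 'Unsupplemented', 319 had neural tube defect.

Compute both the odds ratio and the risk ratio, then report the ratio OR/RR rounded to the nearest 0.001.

From the description: a = 174, b = 1339, c = 319, d = 1235.
OR = (174·1235)/(1339·319) = 214890/427141 = 0.50309
Risk in exposed = 174/1513 = 0.11500; risk in unexposed = 319/1554 = 0.20528; RR = 0.56024
OR/RR = 0.50309 / 0.56024 = 0.89800
The outcome is not rare, so the OR lies further from 1 than the RR.

0.898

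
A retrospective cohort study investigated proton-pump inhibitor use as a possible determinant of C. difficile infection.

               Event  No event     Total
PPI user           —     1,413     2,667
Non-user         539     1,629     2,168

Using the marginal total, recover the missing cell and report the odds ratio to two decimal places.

The missing cell is in the exposed row: 2667 − 1413 = 1254.
So a = 1254, b = 1413, c = 539, d = 1629.
OR = (a·d)/(b·c) = (1254 × 1629) / (1413 × 539) = 2042766 / 761607 = 2.68218

2.68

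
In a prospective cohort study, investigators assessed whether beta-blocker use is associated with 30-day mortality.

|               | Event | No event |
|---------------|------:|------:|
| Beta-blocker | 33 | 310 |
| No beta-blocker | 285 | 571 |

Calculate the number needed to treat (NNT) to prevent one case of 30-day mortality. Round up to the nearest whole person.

Risk in treated group = 33/343 = 0.09621; risk in control = 285/856 = 0.33294.
Absolute risk reduction = 0.33294 − 0.09621 = 0.23673
NNT = 1 / ARR = 1 / 0.23673 = 4.224 → round up → 5

5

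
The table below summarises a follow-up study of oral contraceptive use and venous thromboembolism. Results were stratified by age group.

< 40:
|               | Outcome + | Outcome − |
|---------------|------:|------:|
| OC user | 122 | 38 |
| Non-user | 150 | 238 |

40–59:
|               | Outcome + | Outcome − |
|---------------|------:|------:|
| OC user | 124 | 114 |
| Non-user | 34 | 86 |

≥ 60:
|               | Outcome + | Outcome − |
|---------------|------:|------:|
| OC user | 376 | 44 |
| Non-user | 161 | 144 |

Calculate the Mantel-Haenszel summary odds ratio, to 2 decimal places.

5.08

OR_MH = Σ(aᵢdᵢ/nᵢ) / Σ(bᵢcᵢ/nᵢ), where nᵢ is the stratum total.
Stratum 1 (< 40): n = 548; a·d/n = 122·238/548 = 52.9854; b·c/n = 38·150/548 = 10.4015
Stratum 2 (40–59): n = 358; a·d/n = 124·86/358 = 29.7877; b·c/n = 114·34/358 = 10.8268
Stratum 3 (≥ 60): n = 725; a·d/n = 376·144/725 = 74.6814; b·c/n = 44·161/725 = 9.7710
OR_MH = (52.9854 + 29.7877 + 74.6814) / (10.4015 + 10.8268 + 9.7710) = 157.4545 / 30.9993 = 5.07929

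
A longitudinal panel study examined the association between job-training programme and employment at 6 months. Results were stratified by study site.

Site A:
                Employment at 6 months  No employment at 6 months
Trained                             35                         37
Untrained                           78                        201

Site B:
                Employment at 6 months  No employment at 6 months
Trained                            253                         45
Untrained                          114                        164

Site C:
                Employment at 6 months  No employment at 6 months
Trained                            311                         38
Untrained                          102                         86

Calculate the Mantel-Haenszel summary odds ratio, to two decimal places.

OR_MH = Σ(aᵢdᵢ/nᵢ) / Σ(bᵢcᵢ/nᵢ), where nᵢ is the stratum total.
Stratum 1 (Site A): n = 351; a·d/n = 35·201/351 = 20.0427; b·c/n = 37·78/351 = 8.2222
Stratum 2 (Site B): n = 576; a·d/n = 253·164/576 = 72.0347; b·c/n = 45·114/576 = 8.9062
Stratum 3 (Site C): n = 537; a·d/n = 311·86/537 = 49.8063; b·c/n = 38·102/537 = 7.2179
OR_MH = (20.0427 + 72.0347 + 49.8063) / (8.2222 + 8.9062 + 7.2179) = 141.8838 / 24.3463 = 5.82772

5.83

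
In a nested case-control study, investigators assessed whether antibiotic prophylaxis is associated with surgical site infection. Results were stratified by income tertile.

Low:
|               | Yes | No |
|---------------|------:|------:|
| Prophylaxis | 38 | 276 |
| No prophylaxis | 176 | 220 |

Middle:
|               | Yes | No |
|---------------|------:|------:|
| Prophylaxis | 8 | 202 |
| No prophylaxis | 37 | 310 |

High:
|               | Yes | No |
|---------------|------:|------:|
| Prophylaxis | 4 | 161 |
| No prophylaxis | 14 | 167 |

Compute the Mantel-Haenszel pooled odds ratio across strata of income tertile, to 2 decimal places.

0.21

OR_MH = Σ(aᵢdᵢ/nᵢ) / Σ(bᵢcᵢ/nᵢ), where nᵢ is the stratum total.
Stratum 1 (Low): n = 710; a·d/n = 38·220/710 = 11.7746; b·c/n = 276·176/710 = 68.4169
Stratum 2 (Middle): n = 557; a·d/n = 8·310/557 = 4.4524; b·c/n = 202·37/557 = 13.4183
Stratum 3 (High): n = 346; a·d/n = 4·167/346 = 1.9306; b·c/n = 161·14/346 = 6.5145
OR_MH = (11.7746 + 4.4524 + 1.9306) / (68.4169 + 13.4183 + 6.5145) = 18.1577 / 88.3497 = 0.20552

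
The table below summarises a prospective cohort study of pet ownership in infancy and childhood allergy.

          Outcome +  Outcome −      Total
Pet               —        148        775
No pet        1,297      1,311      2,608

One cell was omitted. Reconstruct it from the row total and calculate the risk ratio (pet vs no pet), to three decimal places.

The missing cell is in the exposed row: 775 − 148 = 627.
So a = 627, b = 148, c = 1297, d = 1311.
RR = [a/(a+b)] / [c/(c+d)] = (627/775) / (1297/2608) = 0.80903/0.49732 = 1.62680

1.627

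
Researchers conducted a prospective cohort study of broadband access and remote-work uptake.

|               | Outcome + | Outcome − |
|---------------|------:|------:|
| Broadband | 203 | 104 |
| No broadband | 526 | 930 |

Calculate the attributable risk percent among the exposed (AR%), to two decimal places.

Cells: a = 203, b = 104, c = 526, d = 930.
Risk in exposed = 203/307 = 0.66124; risk in unexposed = 526/1456 = 0.36126.
RR = 0.66124/0.36126 = 1.83035
AR% = (RR − 1)/RR × 100 = (1.83035 − 1)/1.83035 × 100 = 45.3655%

45.37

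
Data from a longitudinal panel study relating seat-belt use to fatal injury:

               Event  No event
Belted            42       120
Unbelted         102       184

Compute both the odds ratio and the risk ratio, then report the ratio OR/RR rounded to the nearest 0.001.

0.869

Cells: a = 42, b = 120, c = 102, d = 184.
OR = (42·184)/(120·102) = 7728/12240 = 0.63137
Risk in exposed = 42/162 = 0.25926; risk in unexposed = 102/286 = 0.35664; RR = 0.72694
OR/RR = 0.63137 / 0.72694 = 0.86853
The outcome is not rare, so the OR lies further from 1 than the RR.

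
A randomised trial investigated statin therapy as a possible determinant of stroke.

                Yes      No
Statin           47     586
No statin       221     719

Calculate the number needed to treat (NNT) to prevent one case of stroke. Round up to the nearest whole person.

7

Risk in treated group = 47/633 = 0.07425; risk in control = 221/940 = 0.23511.
Absolute risk reduction = 0.23511 − 0.07425 = 0.16086
NNT = 1 / ARR = 1 / 0.16086 = 6.217 → round up → 7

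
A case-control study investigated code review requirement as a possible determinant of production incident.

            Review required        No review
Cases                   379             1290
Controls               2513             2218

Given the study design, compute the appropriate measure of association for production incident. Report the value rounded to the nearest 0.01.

0.26

Reading the table with exposure as columns: a = 379 (Review required, case), b = 2513 (Review required, non-case), c = 1290 (No review, case), d = 2218.
This is a case-control study: participants were sampled on outcome status, so risks in the source population cannot be estimated directly — relative risk is not valid here. The odds ratio is the appropriate measure.
OR = (a·d)/(b·c) = (379 × 2218) / (2513 × 1290) = 840622 / 3241770 = 0.25931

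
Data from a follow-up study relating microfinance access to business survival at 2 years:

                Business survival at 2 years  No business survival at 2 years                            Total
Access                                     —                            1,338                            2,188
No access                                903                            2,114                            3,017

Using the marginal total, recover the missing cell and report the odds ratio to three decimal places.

1.487

The missing cell is in the exposed row: 2188 − 1338 = 850.
So a = 850, b = 1338, c = 903, d = 2114.
OR = (a·d)/(b·c) = (850 × 2114) / (1338 × 903) = 1796900 / 1208214 = 1.48724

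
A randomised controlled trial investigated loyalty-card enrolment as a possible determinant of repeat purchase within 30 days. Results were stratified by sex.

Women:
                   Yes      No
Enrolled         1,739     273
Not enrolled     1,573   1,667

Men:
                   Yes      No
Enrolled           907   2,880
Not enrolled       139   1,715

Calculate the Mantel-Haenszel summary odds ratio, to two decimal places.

OR_MH = Σ(aᵢdᵢ/nᵢ) / Σ(bᵢcᵢ/nᵢ), where nᵢ is the stratum total.
Stratum 1 (Women): n = 5252; a·d/n = 1739·1667/5252 = 551.9636; b·c/n = 273·1573/5252 = 81.7649
Stratum 2 (Men): n = 5641; a·d/n = 907·1715/5641 = 275.7499; b·c/n = 2880·139/5641 = 70.9661
OR_MH = (551.9636 + 275.7499) / (81.7649 + 70.9661) = 827.7135 / 152.7310 = 5.41942

5.42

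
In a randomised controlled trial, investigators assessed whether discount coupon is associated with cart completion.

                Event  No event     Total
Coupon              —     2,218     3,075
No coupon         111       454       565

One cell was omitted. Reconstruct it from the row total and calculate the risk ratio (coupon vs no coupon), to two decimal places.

The missing cell is in the exposed row: 3075 − 2218 = 857.
So a = 857, b = 2218, c = 111, d = 454.
RR = [a/(a+b)] / [c/(c+d)] = (857/3075) / (111/565) = 0.27870/0.19646 = 1.41860

1.42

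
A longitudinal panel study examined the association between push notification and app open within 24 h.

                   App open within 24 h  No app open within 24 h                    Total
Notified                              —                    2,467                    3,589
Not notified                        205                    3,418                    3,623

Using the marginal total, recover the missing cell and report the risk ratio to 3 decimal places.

5.525

The missing cell is in the exposed row: 3589 − 2467 = 1122.
So a = 1122, b = 2467, c = 205, d = 3418.
RR = [a/(a+b)] / [c/(c+d)] = (1122/3589) / (205/3623) = 0.31262/0.05658 = 5.52502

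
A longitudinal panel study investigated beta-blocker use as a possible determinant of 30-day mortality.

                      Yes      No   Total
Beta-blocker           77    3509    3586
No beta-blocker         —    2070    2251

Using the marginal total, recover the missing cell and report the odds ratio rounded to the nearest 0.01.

The missing cell is in the unexposed row: 2251 − 2070 = 181.
So a = 77, b = 3509, c = 181, d = 2070.
OR = (a·d)/(b·c) = (77 × 2070) / (3509 × 181) = 159390 / 635129 = 0.25096

0.25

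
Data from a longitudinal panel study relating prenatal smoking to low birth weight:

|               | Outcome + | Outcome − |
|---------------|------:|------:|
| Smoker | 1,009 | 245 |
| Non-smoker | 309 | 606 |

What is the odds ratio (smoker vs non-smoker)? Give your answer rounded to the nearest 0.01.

Cells: a = 1009, b = 245, c = 309, d = 606.
OR = (a·d)/(b·c) = (1009 × 606) / (245 × 309) = 611454 / 75705 = 8.07680
The odds of low birth weight are about 8.08 times as high in the smoker group.

8.08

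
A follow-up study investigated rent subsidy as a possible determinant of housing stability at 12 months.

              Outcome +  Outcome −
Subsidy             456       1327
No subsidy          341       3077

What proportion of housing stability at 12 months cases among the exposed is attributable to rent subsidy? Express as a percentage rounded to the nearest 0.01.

60.99

Cells: a = 456, b = 1327, c = 341, d = 3077.
Risk in exposed = 456/1783 = 0.25575; risk in unexposed = 341/3418 = 0.09977.
RR = 0.25575/0.09977 = 2.56349
AR% = (RR − 1)/RR × 100 = (2.56349 − 1)/2.56349 × 100 = 60.9906%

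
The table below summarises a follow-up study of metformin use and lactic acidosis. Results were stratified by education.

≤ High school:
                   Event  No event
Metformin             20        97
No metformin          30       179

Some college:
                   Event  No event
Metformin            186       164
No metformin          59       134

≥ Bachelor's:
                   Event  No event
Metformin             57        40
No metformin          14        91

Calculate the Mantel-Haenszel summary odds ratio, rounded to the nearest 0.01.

2.80

OR_MH = Σ(aᵢdᵢ/nᵢ) / Σ(bᵢcᵢ/nᵢ), where nᵢ is the stratum total.
Stratum 1 (≤ High school): n = 326; a·d/n = 20·179/326 = 10.9816; b·c/n = 97·30/326 = 8.9264
Stratum 2 (Some college): n = 543; a·d/n = 186·134/543 = 45.9006; b·c/n = 164·59/543 = 17.8195
Stratum 3 (≥ Bachelor's): n = 202; a·d/n = 57·91/202 = 25.6782; b·c/n = 40·14/202 = 2.7723
OR_MH = (10.9816 + 45.9006 + 25.6782) / (8.9264 + 17.8195 + 2.7723) = 82.5604 / 29.5182 = 2.79693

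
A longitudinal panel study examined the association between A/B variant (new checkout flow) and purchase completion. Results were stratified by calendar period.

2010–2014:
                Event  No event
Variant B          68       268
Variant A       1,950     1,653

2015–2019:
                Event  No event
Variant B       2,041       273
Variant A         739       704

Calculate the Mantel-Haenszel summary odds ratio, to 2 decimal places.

OR_MH = Σ(aᵢdᵢ/nᵢ) / Σ(bᵢcᵢ/nᵢ), where nᵢ is the stratum total.
Stratum 1 (2010–2014): n = 3939; a·d/n = 68·1653/3939 = 28.5362; b·c/n = 268·1950/3939 = 132.6733
Stratum 2 (2015–2019): n = 3757; a·d/n = 2041·704/3757 = 382.4498; b·c/n = 273·739/3757 = 53.6990
OR_MH = (28.5362 + 382.4498) / (132.6733 + 53.6990) = 410.9860 / 186.3722 = 2.20519

2.21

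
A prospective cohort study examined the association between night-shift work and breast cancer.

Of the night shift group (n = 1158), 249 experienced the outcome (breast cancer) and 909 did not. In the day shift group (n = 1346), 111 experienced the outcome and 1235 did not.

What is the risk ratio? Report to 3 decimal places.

From the description: a = 249, b = 909, c = 111, d = 1235.
Risk in exposed = 249/1158 = 0.21503; risk in unexposed = 111/1346 = 0.08247.
RR = 0.21503 / 0.08247 = 2.60743
The risk among the exposed is 2.61 times that among the unexposed.

2.607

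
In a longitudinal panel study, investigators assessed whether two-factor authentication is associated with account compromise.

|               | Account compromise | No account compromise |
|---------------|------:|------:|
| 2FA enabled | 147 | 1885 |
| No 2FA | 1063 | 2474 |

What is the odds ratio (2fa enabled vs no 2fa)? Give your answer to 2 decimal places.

0.18

Cells: a = 147, b = 1885, c = 1063, d = 2474.
OR = (a·d)/(b·c) = (147 × 2474) / (1885 × 1063) = 363678 / 2003755 = 0.18150
Exposure is associated with lower odds of account compromise (OR = 0.18 < 1).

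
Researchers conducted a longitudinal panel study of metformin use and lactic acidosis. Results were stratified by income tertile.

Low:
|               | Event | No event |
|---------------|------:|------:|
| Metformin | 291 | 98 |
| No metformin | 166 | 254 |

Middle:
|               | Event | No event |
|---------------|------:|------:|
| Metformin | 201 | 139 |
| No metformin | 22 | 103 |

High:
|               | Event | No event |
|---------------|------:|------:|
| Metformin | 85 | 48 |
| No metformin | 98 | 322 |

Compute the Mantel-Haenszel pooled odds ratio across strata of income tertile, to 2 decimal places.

5.27

OR_MH = Σ(aᵢdᵢ/nᵢ) / Σ(bᵢcᵢ/nᵢ), where nᵢ is the stratum total.
Stratum 1 (Low): n = 809; a·d/n = 291·254/809 = 91.3646; b·c/n = 98·166/809 = 20.1088
Stratum 2 (Middle): n = 465; a·d/n = 201·103/465 = 44.5226; b·c/n = 139·22/465 = 6.5763
Stratum 3 (High): n = 553; a·d/n = 85·322/553 = 49.4937; b·c/n = 48·98/553 = 8.5063
OR_MH = (91.3646 + 44.5226 + 49.4937) / (20.1088 + 6.5763 + 8.5063) = 185.3809 / 35.1914 = 5.26778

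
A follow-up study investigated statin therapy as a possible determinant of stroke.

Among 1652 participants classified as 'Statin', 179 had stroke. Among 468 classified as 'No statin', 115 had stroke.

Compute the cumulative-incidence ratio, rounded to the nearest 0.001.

From the description: a = 179, b = 1473, c = 115, d = 353.
Risk in exposed = 179/1652 = 0.10835; risk in unexposed = 115/468 = 0.24573.
RR = 0.10835 / 0.24573 = 0.44095
The risk is 56% lower among the exposed than among the unexposed.

0.441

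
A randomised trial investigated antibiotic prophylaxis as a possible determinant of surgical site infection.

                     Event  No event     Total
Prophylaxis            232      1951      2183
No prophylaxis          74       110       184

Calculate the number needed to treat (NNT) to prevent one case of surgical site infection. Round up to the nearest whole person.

4

Risk in treated group = 232/2183 = 0.10628; risk in control = 74/184 = 0.40217.
Absolute risk reduction = 0.40217 − 0.10628 = 0.29590
NNT = 1 / ARR = 1 / 0.29590 = 3.380 → round up → 4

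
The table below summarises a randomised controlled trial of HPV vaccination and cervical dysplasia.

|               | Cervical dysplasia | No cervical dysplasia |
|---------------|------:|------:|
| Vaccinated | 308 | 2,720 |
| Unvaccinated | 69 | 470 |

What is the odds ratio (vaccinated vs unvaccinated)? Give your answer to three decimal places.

0.771

Cells: a = 308, b = 2720, c = 69, d = 470.
OR = (a·d)/(b·c) = (308 × 470) / (2720 × 69) = 144760 / 187680 = 0.77131
Exposure is associated with lower odds of cervical dysplasia (OR = 0.77 < 1).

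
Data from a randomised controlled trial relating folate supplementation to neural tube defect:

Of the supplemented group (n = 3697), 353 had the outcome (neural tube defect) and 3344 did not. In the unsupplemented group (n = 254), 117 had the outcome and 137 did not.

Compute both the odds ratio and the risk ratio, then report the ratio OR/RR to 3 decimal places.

0.596

From the description: a = 353, b = 3344, c = 117, d = 137.
OR = (353·137)/(3344·117) = 48361/391248 = 0.12361
Risk in exposed = 353/3697 = 0.09548; risk in unexposed = 117/254 = 0.46063; RR = 0.20729
OR/RR = 0.12361 / 0.20729 = 0.59631
The outcome is not rare, so the OR lies further from 1 than the RR.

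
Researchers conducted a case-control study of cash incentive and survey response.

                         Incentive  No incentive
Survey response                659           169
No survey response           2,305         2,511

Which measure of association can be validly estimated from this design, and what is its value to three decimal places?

4.248

Reading the table with exposure as columns: a = 659 (Incentive, case), b = 2305 (Incentive, non-case), c = 169 (No incentive, case), d = 2511.
This is a case-control study: participants were sampled on outcome status, so risks in the source population cannot be estimated directly — relative risk is not valid here. The odds ratio is the appropriate measure.
OR = (a·d)/(b·c) = (659 × 2511) / (2305 × 169) = 1654749 / 389545 = 4.24790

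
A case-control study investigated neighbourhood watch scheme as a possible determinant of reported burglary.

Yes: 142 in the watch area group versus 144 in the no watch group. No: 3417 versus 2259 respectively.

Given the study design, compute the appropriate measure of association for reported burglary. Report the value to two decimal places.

From the description: a = 142, b = 3417, c = 144, d = 2259.
This is a case-control study: participants were sampled on outcome status, so risks in the source population cannot be estimated directly — relative risk is not valid here. The odds ratio is the appropriate measure.
OR = (a·d)/(b·c) = (142 × 2259) / (3417 × 144) = 320778 / 492048 = 0.65192

0.65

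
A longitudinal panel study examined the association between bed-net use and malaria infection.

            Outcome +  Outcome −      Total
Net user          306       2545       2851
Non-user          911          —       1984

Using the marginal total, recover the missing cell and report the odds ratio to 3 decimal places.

The missing cell is in the unexposed row: 1984 − 911 = 1073.
So a = 306, b = 2545, c = 911, d = 1073.
OR = (a·d)/(b·c) = (306 × 1073) / (2545 × 911) = 328338 / 2318495 = 0.14162

0.142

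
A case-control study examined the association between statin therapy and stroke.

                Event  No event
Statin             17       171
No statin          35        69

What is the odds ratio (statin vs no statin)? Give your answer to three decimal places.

0.196

Cells: a = 17, b = 171, c = 35, d = 69.
OR = (a·d)/(b·c) = (17 × 69) / (171 × 35) = 1173 / 5985 = 0.19599
Exposure is associated with lower odds of stroke (OR = 0.20 < 1).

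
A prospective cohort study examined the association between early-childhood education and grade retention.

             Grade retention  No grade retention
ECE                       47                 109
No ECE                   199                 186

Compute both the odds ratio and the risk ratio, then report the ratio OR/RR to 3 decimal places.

0.691

Cells: a = 47, b = 109, c = 199, d = 186.
OR = (47·186)/(109·199) = 8742/21691 = 0.40302
Risk in exposed = 47/156 = 0.30128; risk in unexposed = 199/385 = 0.51688; RR = 0.58288
OR/RR = 0.40302 / 0.58288 = 0.69143
The outcome is not rare, so the OR lies further from 1 than the RR.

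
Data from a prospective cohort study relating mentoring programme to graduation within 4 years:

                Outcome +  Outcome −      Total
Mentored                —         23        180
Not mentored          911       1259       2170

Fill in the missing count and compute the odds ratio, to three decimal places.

9.434

The missing cell is in the exposed row: 180 − 23 = 157.
So a = 157, b = 23, c = 911, d = 1259.
OR = (a·d)/(b·c) = (157 × 1259) / (23 × 911) = 197663 / 20953 = 9.43364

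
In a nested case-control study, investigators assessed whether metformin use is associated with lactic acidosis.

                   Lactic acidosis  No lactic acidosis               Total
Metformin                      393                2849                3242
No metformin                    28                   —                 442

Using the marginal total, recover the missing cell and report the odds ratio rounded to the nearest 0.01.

The missing cell is in the unexposed row: 442 − 28 = 414.
So a = 393, b = 2849, c = 28, d = 414.
OR = (a·d)/(b·c) = (393 × 414) / (2849 × 28) = 162702 / 79772 = 2.03959

2.04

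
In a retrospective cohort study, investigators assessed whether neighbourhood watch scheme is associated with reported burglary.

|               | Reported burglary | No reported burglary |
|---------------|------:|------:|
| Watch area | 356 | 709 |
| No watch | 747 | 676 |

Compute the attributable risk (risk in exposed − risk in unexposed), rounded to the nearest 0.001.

-0.191

Cells: a = 356, b = 709, c = 747, d = 676.
Risk in exposed = 356/1065 = 0.334272; risk in unexposed = 747/1423 = 0.524947.
Risk difference = 0.334272 − 0.524947 = -0.190675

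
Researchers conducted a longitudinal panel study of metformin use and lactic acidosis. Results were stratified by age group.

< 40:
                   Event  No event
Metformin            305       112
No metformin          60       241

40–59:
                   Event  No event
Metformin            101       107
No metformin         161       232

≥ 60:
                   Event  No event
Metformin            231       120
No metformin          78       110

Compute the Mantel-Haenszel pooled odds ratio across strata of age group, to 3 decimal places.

OR_MH = Σ(aᵢdᵢ/nᵢ) / Σ(bᵢcᵢ/nᵢ), where nᵢ is the stratum total.
Stratum 1 (< 40): n = 718; a·d/n = 305·241/718 = 102.3747; b·c/n = 112·60/718 = 9.3593
Stratum 2 (40–59): n = 601; a·d/n = 101·232/601 = 38.9884; b·c/n = 107·161/601 = 28.6639
Stratum 3 (≥ 60): n = 539; a·d/n = 231·110/539 = 47.1429; b·c/n = 120·78/539 = 17.3655
OR_MH = (102.3747 + 38.9884 + 47.1429) / (9.3593 + 28.6639 + 17.3655) = 188.5059 / 55.3887 = 3.40333

3.403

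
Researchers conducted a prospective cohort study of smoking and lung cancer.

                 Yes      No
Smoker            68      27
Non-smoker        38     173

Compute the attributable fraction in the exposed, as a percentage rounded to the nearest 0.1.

74.8

Cells: a = 68, b = 27, c = 38, d = 173.
Risk in exposed = 68/95 = 0.71579; risk in unexposed = 38/211 = 0.18009.
RR = 0.71579/0.18009 = 3.97452
AR% = (RR − 1)/RR × 100 = (3.97452 − 1)/3.97452 × 100 = 74.8397%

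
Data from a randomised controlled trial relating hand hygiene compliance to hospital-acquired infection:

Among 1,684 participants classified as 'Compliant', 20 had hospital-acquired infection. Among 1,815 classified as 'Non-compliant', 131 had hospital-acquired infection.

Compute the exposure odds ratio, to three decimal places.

0.155

From the description: a = 20, b = 1664, c = 131, d = 1684.
OR = (a·d)/(b·c) = (20 × 1684) / (1664 × 131) = 33680 / 217984 = 0.15451
Exposure is associated with lower odds of hospital-acquired infection (OR = 0.15 < 1).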